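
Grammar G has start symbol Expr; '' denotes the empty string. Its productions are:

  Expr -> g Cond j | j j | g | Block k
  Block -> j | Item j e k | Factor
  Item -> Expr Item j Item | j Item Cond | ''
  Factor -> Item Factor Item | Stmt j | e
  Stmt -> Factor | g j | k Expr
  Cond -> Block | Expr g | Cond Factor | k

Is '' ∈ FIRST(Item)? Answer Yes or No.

Yes

Item has an ''-production, so Item ⇒ ''.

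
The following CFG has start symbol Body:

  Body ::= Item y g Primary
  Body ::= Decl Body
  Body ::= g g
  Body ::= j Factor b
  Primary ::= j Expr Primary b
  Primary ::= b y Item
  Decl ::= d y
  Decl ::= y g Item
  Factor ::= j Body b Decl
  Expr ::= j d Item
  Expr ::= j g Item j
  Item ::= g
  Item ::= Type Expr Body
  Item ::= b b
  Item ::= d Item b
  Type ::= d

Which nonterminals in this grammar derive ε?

{ } (none)

No nonterminal has an empty production or an RHS whose symbols are all nullable.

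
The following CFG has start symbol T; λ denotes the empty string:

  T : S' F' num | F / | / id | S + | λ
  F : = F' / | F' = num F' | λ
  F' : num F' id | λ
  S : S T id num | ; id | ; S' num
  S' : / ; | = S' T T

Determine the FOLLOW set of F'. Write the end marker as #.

In T : S' F' num: add FIRST(num) = { num }.
In F : = F' /: add FIRST(/) = { / }.
In F : F' = num F': add FIRST(= num F') = { = }.
In F : F' = num F': F' is at the end, add FOLLOW(F) = { / }.
In F' : num F' id: add FIRST(id) = { id }.
Union: FOLLOW(F') = { /, =, id, num }.

{ /, =, id, num }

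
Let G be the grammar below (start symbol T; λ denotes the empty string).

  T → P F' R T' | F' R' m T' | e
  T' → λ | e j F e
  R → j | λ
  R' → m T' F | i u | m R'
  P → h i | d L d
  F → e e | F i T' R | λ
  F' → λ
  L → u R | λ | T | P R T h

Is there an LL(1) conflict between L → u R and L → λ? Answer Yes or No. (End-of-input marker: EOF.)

FIRST(u R) = { u } and FIRST(λ) = { λ }.
The second is nullable but FOLLOW(L) = { d } is disjoint from FIRST of the first.

No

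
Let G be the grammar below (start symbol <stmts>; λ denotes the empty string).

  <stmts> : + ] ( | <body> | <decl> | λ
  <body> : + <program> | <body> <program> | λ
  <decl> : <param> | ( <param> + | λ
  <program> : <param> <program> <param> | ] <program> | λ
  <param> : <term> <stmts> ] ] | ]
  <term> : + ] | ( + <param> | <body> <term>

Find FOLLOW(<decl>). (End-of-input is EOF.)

{ EOF, ] }

In <stmts> : <decl>: <decl> is at the end, add FOLLOW(<stmts>) = { EOF, ] }.
Union: FOLLOW(<decl>) = { EOF, ] }.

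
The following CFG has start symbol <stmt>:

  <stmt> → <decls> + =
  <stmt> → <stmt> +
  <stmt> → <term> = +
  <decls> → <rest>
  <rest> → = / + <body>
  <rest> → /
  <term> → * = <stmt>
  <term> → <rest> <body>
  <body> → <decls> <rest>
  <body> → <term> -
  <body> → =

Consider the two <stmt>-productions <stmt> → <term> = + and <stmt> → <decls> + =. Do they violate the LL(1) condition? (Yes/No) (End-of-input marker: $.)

FIRST(<term> = +) = { *, /, = } and FIRST(<decls> + =) = { /, = }.
Both contain /, so the two alternatives are not disjoint — LL(1) conflict.

Yes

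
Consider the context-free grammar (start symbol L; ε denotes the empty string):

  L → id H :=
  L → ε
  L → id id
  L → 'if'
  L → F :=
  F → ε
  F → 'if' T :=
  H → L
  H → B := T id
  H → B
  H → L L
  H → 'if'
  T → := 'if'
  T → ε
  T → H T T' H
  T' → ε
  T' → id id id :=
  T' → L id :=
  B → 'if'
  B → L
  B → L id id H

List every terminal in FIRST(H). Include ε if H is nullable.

From H → L: add FIRST(L) = { 'if', :=, id, ε } (including ε since L is nullable).
From H → B := T id: B nullable, take FIRST(B) ∪ {:=} = { 'if', :=, id }.
From H → B: add FIRST(B) = { 'if', :=, id, ε } (including ε since B is nullable).
From H → L L: L, L nullable, take FIRST(L) ∪ FIRST(L) = { 'if', :=, id }; also ε since the whole RHS is nullable.
H → 'if' contributes {'if'}.
Union: FIRST(H) = { 'if', :=, id, ε }.

{ 'if', :=, id, ε }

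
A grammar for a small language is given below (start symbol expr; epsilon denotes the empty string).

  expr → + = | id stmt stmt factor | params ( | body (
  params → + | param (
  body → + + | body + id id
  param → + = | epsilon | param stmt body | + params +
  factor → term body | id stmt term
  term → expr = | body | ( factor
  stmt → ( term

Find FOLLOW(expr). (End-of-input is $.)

{ $, = }

expr is the start symbol, so $ ∈ FOLLOW(expr).
In term → expr =: add FIRST(=) = { = }.
Union: FOLLOW(expr) = { $, = }.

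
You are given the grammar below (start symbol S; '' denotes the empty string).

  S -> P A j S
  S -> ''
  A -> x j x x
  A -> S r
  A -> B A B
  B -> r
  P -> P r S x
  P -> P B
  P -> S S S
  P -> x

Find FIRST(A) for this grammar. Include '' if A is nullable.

{ r, x }

A -> x j x x contributes {x}.
From A -> S r: S nullable, take FIRST(S) ∪ {r} = { r, x }.
From A -> B A B: add FIRST(B) = { r }.
Union: FIRST(A) = { r, x }.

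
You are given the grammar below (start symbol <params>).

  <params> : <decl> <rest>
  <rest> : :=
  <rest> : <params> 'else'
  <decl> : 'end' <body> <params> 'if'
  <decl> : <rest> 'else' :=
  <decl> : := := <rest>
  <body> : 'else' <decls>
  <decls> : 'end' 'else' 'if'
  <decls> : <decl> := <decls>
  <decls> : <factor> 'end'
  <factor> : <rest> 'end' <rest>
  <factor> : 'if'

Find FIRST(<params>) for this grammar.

{ 'end', := }

From <params> : <decl> <rest>: add FIRST(<decl>) = { 'end', := }.
Union: FIRST(<params>) = { 'end', := }.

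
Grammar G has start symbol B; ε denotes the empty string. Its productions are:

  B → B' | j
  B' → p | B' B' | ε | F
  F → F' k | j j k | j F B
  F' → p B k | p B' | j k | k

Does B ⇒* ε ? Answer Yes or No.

Yes

B → B' and each of B' is nullable, so B ⇒* ε.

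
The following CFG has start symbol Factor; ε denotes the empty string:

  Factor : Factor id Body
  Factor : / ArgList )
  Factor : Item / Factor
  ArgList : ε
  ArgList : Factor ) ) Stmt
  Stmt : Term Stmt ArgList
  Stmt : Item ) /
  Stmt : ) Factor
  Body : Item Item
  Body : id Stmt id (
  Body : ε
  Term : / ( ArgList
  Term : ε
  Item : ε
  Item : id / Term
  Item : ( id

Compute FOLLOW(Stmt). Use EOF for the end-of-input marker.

In ArgList : Factor ) ) Stmt: Stmt is at the end, add FOLLOW(ArgList) = { EOF, (, ), /, id }.
In Stmt : Term Stmt ArgList: add FIRST(ArgList)\{ε} = { (, /, id }.
  Since ArgList is nullable, also add FOLLOW(Stmt) = { EOF, (, ), /, id }.
In Body : id Stmt id (: add FIRST(id () = { id }.
Union: FOLLOW(Stmt) = { EOF, (, ), /, id }.

{ EOF, (, ), /, id }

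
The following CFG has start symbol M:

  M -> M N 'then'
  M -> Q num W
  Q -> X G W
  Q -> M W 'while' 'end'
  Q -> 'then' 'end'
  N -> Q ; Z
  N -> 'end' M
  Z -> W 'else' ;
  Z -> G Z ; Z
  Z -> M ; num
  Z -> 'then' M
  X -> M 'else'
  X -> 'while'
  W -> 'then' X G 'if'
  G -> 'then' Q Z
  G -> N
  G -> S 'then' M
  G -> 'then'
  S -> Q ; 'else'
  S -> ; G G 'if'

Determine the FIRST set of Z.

{ 'end', 'then', 'while', ; }

From Z -> W 'else' ;: add FIRST(W) = { 'then' }.
From Z -> G Z ; Z: add FIRST(G) = { 'end', 'then', 'while', ; }.
From Z -> M ; num: add FIRST(M) = { 'then', 'while' }.
Z -> 'then' M contributes {'then'}.
Union: FIRST(Z) = { 'end', 'then', 'while', ; }.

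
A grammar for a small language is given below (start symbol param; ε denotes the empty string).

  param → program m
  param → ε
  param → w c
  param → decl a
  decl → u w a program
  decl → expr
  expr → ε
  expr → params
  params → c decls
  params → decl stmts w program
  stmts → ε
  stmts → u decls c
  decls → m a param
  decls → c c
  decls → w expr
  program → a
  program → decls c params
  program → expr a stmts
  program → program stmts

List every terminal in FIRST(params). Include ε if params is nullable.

{ c, u, w }

params → c decls contributes {c}.
From params → decl stmts w program: decl, stmts nullable, take FIRST(decl) ∪ FIRST(stmts) ∪ {w} = { c, u, w }.
Union: FIRST(params) = { c, u, w }.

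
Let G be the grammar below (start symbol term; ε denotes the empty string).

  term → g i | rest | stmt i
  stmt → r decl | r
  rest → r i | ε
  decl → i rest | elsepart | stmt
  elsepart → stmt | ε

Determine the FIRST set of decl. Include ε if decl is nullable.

{ i, r, ε }

decl → i rest contributes {i}.
From decl → elsepart: add FIRST(elsepart) = { r, ε } (including ε since elsepart is nullable).
From decl → stmt: add FIRST(stmt) = { r }.
Union: FIRST(decl) = { i, r, ε }.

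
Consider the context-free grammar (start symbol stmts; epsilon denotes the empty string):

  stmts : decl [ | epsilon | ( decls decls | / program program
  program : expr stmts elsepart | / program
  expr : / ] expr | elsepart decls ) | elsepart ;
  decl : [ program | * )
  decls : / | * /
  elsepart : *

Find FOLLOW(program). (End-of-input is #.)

{ #, *, /, [ }

In stmts : / program program: add FIRST(program) = { *, / }.
In stmts : / program program: program is at the end, add FOLLOW(stmts) = { #, * }.
In program : / program: program is at the end, add FOLLOW(program) = { #, *, /, [ }.
In decl : [ program: program is at the end, add FOLLOW(decl) = { [ }.
Union: FOLLOW(program) = { #, *, /, [ }.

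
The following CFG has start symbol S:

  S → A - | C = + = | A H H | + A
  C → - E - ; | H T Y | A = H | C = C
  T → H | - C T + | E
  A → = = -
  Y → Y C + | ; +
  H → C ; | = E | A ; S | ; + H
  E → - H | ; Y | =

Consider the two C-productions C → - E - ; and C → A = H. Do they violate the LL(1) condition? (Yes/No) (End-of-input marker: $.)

No

FIRST(- E - ;) = { - } and FIRST(A = H) = { = }.
The FIRST sets are disjoint and neither alternative is nullable — no conflict.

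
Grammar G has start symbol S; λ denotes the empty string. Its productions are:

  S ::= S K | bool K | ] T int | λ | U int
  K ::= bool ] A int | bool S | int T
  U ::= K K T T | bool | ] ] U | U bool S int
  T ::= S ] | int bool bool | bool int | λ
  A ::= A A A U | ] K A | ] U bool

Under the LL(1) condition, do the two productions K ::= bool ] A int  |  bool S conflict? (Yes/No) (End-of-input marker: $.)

FIRST(bool ] A int) = { bool } and FIRST(bool S) = { bool }.
Both contain bool, so the two alternatives are not disjoint — LL(1) conflict.

Yes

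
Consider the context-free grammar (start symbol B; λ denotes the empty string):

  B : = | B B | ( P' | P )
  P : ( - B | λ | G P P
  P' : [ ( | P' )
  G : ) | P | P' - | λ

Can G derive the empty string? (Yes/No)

G has an λ-production, so G ⇒ λ.

Yes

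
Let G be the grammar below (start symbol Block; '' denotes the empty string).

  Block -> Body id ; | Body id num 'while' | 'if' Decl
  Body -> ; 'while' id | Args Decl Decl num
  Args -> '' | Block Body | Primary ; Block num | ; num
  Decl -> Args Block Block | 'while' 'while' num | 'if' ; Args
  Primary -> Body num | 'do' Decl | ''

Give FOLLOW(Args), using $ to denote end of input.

In Body -> Args Decl Decl num: add FIRST(Decl Decl num) = { 'do', 'if', 'while', ; }.
In Decl -> Args Block Block: add FIRST(Block Block) = { 'do', 'if', 'while', ; }.
In Decl -> 'if' ; Args: Args is at the end, add FOLLOW(Decl) = { $, 'do', 'if', 'while', ;, num }.
Union: FOLLOW(Args) = { $, 'do', 'if', 'while', ;, num }.

{ $, 'do', 'if', 'while', ;, num }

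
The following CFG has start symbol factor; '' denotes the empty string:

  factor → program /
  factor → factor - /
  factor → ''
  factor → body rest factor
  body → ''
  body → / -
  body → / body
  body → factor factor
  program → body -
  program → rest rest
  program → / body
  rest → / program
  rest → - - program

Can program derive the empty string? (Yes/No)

No

Nullable nonterminals: body, factor.
No production of program has an RHS whose symbols are all nullable, so program is not nullable.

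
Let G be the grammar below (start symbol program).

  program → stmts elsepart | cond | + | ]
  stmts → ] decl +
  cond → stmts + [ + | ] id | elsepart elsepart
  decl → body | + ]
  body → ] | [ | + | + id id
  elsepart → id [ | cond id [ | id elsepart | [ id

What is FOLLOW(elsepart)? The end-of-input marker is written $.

In program → stmts elsepart: elsepart is at the end, add FOLLOW(program) = { $ }.
In cond → elsepart elsepart: add FIRST(elsepart) = { [, ], id }.
In cond → elsepart elsepart: elsepart is at the end, add FOLLOW(cond) = { $, id }.
In elsepart → id elsepart: elsepart is at the end, add FOLLOW(elsepart) = { $, [, ], id }.
Union: FOLLOW(elsepart) = { $, [, ], id }.

{ $, [, ], id }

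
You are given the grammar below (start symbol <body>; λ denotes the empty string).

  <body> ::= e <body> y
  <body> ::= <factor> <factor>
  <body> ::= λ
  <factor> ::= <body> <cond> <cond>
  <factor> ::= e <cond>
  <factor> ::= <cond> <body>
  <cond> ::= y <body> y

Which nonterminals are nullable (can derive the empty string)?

{ <body> }

Directly nullable (have an λ-production): <body>.
No other nonterminal has a production whose RHS symbols are all nullable.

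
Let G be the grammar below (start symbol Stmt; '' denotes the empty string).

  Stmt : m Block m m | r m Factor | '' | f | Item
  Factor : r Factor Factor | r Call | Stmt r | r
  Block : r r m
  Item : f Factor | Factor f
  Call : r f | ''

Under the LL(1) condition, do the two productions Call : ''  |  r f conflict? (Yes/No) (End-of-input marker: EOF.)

Yes

FIRST('') = { '' } and FIRST(r f) = { r }.
The first alternative is nullable and FOLLOW(Call) = { EOF, f, m, r } shares r with FIRST of the second — conflict.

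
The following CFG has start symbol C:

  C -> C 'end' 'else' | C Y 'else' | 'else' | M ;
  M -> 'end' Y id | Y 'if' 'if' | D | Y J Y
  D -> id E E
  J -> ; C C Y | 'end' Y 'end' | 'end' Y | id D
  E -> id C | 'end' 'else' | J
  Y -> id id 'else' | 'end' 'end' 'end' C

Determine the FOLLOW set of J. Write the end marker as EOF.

{ 'end', ;, id }

In M -> Y J Y: add FIRST(Y) = { 'end', id }.
In E -> J: J is at the end, add FOLLOW(E) = { 'end', ;, id }.
Union: FOLLOW(J) = { 'end', ;, id }.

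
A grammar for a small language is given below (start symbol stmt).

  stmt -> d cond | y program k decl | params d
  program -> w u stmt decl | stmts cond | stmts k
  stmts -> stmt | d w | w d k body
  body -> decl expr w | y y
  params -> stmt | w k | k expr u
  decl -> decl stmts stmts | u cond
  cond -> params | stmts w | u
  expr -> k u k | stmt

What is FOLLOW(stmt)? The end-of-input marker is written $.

{ $, d, k, u, w, y }

stmt is the start symbol, so $ ∈ FOLLOW(stmt).
In program -> w u stmt decl: add FIRST(decl) = { u }.
In stmts -> stmt: stmt is at the end, add FOLLOW(stmts) = { $, d, k, u, w, y }.
In params -> stmt: stmt is at the end, add FOLLOW(params) = { $, d, k, u, w, y }.
In expr -> stmt: stmt is at the end, add FOLLOW(expr) = { u, w }.
Union: FOLLOW(stmt) = { $, d, k, u, w, y }.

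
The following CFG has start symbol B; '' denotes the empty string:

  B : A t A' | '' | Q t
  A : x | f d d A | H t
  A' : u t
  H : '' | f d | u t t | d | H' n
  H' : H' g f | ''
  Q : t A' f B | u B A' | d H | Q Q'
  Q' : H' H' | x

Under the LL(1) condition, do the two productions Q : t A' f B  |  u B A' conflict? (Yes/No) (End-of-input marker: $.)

No

FIRST(t A' f B) = { t } and FIRST(u B A') = { u }.
The FIRST sets are disjoint and neither alternative is nullable — no conflict.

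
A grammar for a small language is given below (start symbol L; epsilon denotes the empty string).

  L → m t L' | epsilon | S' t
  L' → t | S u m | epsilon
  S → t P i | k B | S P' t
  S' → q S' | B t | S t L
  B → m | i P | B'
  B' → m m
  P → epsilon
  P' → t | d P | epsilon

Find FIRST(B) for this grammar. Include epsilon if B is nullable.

B → m contributes {m}.
B → i P contributes {i}.
From B → B': add FIRST(B') = { m }.
Union: FIRST(B) = { i, m }.

{ i, m }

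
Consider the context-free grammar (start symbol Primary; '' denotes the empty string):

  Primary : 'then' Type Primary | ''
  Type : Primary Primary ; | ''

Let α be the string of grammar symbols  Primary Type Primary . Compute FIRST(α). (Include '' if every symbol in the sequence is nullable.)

Add FIRST(Primary)\{''} = { 'then' }; Primary is nullable, continue.
Add FIRST(Type)\{''} = { 'then', ; }; Type is nullable, continue.
Add FIRST(Primary)\{''} = { 'then' }; Primary is nullable, continue.
Every symbol is nullable, so include ''.

{ 'then', ;, '' }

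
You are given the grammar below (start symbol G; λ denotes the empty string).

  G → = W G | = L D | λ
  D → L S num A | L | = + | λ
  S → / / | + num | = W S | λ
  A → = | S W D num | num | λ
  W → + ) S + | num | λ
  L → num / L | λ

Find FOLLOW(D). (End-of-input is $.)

In G → = L D: D is at the end, add FOLLOW(G) = { $ }.
In A → S W D num: add FIRST(num) = { num }.
Union: FOLLOW(D) = { $, num }.

{ $, num }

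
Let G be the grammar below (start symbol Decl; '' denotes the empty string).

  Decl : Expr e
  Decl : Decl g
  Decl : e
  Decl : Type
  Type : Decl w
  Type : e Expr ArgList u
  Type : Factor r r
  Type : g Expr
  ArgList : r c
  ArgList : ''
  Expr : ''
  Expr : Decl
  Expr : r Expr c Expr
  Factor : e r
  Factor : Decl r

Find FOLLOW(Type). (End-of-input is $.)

In Decl : Type: Type is at the end, add FOLLOW(Decl) = { $, c, e, g, r, u, w }.
Union: FOLLOW(Type) = { $, c, e, g, r, u, w }.

{ $, c, e, g, r, u, w }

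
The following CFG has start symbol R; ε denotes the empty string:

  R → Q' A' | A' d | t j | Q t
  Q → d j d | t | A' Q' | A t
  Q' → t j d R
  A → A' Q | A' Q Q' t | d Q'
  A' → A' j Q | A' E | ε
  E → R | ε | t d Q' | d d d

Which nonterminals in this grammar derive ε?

Directly nullable (have an ε-production): A', E.
No other nonterminal has a production whose RHS symbols are all nullable.

{ A', E }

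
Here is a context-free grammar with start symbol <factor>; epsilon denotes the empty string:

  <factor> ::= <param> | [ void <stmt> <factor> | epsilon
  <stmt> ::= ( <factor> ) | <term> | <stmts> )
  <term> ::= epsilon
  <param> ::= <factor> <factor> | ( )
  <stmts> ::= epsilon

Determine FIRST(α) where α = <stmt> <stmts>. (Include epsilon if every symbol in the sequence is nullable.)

Add FIRST(<stmt>)\{epsilon} = { (, ) }; <stmt> is nullable, continue.
Add FIRST(<stmts>)\{epsilon} = {  }; <stmts> is nullable, continue.
Every symbol is nullable, so include epsilon.

{ (, ), epsilon }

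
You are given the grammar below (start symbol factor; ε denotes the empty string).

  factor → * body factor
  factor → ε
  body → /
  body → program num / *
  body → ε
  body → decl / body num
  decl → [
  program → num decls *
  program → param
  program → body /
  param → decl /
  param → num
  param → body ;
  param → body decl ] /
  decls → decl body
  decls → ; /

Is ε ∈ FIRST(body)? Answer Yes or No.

body has an ε-production, so body ⇒ ε.

Yes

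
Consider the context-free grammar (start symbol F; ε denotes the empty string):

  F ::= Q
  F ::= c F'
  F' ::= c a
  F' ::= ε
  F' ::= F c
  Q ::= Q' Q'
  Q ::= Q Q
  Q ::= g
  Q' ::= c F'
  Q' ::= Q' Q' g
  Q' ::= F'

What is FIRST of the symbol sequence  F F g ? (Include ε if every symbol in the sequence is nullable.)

Add FIRST(F)\{ε} = { c, g }; F is nullable, continue.
Add FIRST(F)\{ε} = { c, g }; F is nullable, continue.
g is a terminal; add {g} and stop.

{ c, g }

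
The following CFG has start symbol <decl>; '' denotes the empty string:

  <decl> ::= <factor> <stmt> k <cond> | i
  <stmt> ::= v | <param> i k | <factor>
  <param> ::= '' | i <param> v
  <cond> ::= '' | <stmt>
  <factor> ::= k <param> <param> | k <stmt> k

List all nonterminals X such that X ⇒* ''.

Directly nullable (have an ''-production): <param>, <cond>.
No other nonterminal has a production whose RHS symbols are all nullable.

{ <cond>, <param> }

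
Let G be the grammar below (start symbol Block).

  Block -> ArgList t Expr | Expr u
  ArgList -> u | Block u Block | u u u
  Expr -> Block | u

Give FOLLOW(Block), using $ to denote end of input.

Block is the start symbol, so $ ∈ FOLLOW(Block).
In ArgList -> Block u Block: add FIRST(u Block) = { u }.
In ArgList -> Block u Block: Block is at the end, add FOLLOW(ArgList) = { t }.
In Expr -> Block: Block is at the end, add FOLLOW(Expr) = { $, t, u }.
Union: FOLLOW(Block) = { $, t, u }.

{ $, t, u }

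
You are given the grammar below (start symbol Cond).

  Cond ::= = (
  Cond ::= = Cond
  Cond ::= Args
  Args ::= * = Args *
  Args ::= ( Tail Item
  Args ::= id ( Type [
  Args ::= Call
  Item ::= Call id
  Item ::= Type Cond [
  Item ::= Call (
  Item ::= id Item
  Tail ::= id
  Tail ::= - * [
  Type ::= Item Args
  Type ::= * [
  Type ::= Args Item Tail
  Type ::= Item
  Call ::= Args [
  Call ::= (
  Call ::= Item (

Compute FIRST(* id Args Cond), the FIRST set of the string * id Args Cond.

* is a terminal; add {*} and stop.

{ * }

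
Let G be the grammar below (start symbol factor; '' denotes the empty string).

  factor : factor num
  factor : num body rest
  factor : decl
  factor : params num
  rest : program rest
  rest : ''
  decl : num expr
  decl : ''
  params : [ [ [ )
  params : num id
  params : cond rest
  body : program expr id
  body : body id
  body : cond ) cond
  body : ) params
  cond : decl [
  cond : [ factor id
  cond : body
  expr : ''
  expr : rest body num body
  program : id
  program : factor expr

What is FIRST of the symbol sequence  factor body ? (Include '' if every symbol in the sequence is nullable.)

{ ), [, id, num }

Add FIRST(factor)\{''} = { ), [, id, num }; factor is nullable, continue.
Add FIRST(body) = { ), [, id, num }; body is not nullable, stop.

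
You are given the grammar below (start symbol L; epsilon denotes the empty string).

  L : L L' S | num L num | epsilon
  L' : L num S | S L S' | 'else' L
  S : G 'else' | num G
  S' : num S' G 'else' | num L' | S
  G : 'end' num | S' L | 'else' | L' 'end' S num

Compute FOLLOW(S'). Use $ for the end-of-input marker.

In L' : S L S': S' is at the end, add FOLLOW(L') = { $, 'else', 'end', num }.
In S' : num S' G 'else': add FIRST(G 'else') = { 'else', 'end', num }.
In G : S' L: add FIRST(L)\{epsilon} = { 'else', 'end', num }.
  Since L is nullable, also add FOLLOW(G) = { $, 'else', 'end', num }.
Union: FOLLOW(S') = { $, 'else', 'end', num }.

{ $, 'else', 'end', num }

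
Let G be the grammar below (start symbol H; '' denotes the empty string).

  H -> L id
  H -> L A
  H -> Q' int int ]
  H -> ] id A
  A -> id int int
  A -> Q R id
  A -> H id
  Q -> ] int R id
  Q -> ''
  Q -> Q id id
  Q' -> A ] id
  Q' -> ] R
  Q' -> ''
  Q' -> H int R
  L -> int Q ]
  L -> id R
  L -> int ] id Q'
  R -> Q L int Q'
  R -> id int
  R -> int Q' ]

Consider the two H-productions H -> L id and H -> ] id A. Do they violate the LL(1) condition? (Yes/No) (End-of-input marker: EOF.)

FIRST(L id) = { id, int } and FIRST(] id A) = { ] }.
The FIRST sets are disjoint and neither alternative is nullable — no conflict.

No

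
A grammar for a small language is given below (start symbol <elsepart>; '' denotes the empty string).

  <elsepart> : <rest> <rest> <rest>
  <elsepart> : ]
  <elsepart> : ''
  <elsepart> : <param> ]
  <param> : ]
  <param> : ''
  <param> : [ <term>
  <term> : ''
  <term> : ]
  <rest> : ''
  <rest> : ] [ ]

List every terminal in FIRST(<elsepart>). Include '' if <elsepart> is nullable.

From <elsepart> : <rest> <rest> <rest>: <rest>, <rest>, <rest> nullable, take FIRST(<rest>) ∪ FIRST(<rest>) ∪ FIRST(<rest>) = { ] }; also '' since the whole RHS is nullable.
<elsepart> : ] contributes {]}.
<elsepart> : '' contributes ''.
From <elsepart> : <param> ]: <param> nullable, take FIRST(<param>) ∪ {]} = { [, ] }.
Union: FIRST(<elsepart>) = { [, ], '' }.

{ [, ], '' }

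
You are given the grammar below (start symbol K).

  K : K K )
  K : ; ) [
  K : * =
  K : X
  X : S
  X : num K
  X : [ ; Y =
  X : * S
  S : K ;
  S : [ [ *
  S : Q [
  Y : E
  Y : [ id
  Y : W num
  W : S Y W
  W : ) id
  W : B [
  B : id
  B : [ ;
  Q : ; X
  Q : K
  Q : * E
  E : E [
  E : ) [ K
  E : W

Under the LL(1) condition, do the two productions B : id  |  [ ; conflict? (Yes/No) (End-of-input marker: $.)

FIRST(id) = { id } and FIRST([ ;) = { [ }.
The FIRST sets are disjoint and neither alternative is nullable — no conflict.

No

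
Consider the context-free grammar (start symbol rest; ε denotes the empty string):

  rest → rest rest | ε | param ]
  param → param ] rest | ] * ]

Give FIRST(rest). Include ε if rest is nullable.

{ ], ε }

From rest → rest rest: rest, rest nullable, take FIRST(rest) ∪ FIRST(rest) = { ] }; also ε since the whole RHS is nullable.
rest → ε contributes ε.
From rest → param ]: add FIRST(param) = { ] }.
Union: FIRST(rest) = { ], ε }.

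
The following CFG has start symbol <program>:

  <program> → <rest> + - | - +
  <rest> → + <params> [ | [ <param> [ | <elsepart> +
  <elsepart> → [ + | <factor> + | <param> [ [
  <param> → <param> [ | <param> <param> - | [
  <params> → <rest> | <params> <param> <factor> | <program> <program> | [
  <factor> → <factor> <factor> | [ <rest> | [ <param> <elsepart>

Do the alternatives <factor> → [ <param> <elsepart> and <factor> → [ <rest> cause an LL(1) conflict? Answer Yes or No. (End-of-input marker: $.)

FIRST([ <param> <elsepart>) = { [ } and FIRST([ <rest>) = { [ }.
Both contain [, so the two alternatives are not disjoint — LL(1) conflict.

Yes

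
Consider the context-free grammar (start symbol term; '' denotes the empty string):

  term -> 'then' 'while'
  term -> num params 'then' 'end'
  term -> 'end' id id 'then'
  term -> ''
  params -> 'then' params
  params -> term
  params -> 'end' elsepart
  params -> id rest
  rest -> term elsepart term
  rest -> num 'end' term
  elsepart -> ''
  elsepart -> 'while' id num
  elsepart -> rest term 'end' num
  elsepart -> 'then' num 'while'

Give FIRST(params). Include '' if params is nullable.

params -> 'then' params contributes {'then'}.
From params -> term: add FIRST(term) = { 'end', 'then', num, '' } (including '' since term is nullable).
params -> 'end' elsepart contributes {'end'}.
params -> id rest contributes {id}.
Union: FIRST(params) = { 'end', 'then', id, num, '' }.

{ 'end', 'then', id, num, '' }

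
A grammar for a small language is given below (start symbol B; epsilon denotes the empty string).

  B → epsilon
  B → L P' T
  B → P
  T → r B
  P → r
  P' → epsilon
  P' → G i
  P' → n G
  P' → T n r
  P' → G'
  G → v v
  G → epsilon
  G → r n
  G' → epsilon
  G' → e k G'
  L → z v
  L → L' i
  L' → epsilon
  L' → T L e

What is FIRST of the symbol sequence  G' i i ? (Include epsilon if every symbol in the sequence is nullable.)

{ e, i }

Add FIRST(G')\{epsilon} = { e }; G' is nullable, continue.
i is a terminal; add {i} and stop.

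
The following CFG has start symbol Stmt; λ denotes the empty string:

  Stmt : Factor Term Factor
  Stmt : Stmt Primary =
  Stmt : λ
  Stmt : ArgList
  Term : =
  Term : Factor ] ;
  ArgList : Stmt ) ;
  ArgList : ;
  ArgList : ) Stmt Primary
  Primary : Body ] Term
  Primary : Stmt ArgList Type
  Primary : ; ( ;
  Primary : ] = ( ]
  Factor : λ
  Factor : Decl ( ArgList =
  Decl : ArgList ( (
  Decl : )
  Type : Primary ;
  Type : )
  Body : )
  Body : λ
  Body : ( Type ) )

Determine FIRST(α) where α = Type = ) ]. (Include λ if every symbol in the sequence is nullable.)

Add FIRST(Type) = { (, ), ;, =, ] }; Type is not nullable, stop.

{ (, ), ;, =, ] }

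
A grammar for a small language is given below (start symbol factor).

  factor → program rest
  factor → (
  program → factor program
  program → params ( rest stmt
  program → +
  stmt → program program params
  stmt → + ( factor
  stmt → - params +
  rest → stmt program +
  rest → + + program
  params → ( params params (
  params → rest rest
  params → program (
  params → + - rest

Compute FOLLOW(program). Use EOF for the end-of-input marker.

In factor → program rest: add FIRST(rest) = { (, +, - }.
In program → factor program: program is at the end, add FOLLOW(program) = { EOF, (, +, - }.
In stmt → program program params: add FIRST(program params) = { (, +, - }.
In stmt → program program params: add FIRST(params) = { (, +, - }.
In rest → stmt program +: add FIRST(+) = { + }.
In rest → + + program: program is at the end, add FOLLOW(rest) = { EOF, (, +, - }.
In params → program (: add FIRST(() = { ( }.
Union: FOLLOW(program) = { EOF, (, +, - }.

{ EOF, (, +, - }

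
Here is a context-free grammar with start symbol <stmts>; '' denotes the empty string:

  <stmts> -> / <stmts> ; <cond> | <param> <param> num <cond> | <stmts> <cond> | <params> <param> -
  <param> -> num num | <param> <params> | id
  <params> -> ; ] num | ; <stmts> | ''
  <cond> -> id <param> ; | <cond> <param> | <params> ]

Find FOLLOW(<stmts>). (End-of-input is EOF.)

{ EOF, -, ;, ], id, num }

<stmts> is the start symbol, so EOF ∈ FOLLOW(<stmts>).
In <stmts> -> / <stmts> ; <cond>: add FIRST(; <cond>) = { ; }.
In <stmts> -> <stmts> <cond>: add FIRST(<cond>) = { ;, ], id }.
In <params> -> ; <stmts>: <stmts> is at the end, add FOLLOW(<params>) = { EOF, -, ;, ], id, num }.
Union: FOLLOW(<stmts>) = { EOF, -, ;, ], id, num }.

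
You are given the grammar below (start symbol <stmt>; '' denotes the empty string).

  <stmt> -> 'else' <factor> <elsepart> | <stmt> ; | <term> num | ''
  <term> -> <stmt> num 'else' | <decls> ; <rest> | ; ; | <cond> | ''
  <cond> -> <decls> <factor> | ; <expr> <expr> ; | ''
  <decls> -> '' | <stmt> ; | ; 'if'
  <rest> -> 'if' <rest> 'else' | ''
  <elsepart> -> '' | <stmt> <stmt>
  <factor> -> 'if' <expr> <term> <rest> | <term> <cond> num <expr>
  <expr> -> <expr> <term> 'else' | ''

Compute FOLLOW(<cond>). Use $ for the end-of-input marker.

{ $, 'else', 'if', ;, num }

In <term> -> <cond>: <cond> is at the end, add FOLLOW(<term>) = { $, 'else', 'if', ;, num }.
In <factor> -> <term> <cond> num <expr>: add FIRST(num <expr>) = { num }.
Union: FOLLOW(<cond>) = { $, 'else', 'if', ;, num }.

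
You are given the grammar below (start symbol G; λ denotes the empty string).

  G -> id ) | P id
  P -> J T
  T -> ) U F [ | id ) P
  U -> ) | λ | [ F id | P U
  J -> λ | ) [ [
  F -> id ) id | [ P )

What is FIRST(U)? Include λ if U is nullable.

{ ), [, id, λ }

U -> ) contributes {)}.
U -> λ contributes λ.
U -> [ F id contributes {[}.
From U -> P U: add FIRST(P) = { ), id }.
Union: FIRST(U) = { ), [, id, λ }.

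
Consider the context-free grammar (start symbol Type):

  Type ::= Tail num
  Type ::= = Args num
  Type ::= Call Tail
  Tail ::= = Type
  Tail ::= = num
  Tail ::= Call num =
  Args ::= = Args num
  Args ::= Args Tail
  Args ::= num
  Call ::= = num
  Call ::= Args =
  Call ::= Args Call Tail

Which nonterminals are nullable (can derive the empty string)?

No nonterminal has an empty production or an RHS whose symbols are all nullable.

{ } (none)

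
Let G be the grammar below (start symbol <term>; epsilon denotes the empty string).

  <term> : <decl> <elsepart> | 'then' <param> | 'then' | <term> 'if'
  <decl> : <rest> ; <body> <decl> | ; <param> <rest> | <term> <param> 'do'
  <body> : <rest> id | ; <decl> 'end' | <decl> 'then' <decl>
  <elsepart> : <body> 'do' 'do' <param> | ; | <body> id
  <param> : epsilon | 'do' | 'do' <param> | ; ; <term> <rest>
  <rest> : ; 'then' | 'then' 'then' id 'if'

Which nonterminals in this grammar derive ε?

{ <param> }

Directly nullable (have an epsilon-production): <param>.
No other nonterminal has a production whose RHS symbols are all nullable.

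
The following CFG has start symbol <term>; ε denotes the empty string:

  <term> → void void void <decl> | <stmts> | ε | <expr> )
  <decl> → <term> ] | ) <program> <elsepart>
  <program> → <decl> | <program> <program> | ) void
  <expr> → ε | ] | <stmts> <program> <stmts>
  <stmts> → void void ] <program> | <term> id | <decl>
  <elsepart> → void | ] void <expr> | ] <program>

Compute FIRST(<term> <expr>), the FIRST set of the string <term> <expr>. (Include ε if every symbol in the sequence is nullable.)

{ ), ], id, void, ε }

Add FIRST(<term>)\{ε} = { ), ], id, void }; <term> is nullable, continue.
Add FIRST(<expr>)\{ε} = { ), ], id, void }; <expr> is nullable, continue.
Every symbol is nullable, so include ε.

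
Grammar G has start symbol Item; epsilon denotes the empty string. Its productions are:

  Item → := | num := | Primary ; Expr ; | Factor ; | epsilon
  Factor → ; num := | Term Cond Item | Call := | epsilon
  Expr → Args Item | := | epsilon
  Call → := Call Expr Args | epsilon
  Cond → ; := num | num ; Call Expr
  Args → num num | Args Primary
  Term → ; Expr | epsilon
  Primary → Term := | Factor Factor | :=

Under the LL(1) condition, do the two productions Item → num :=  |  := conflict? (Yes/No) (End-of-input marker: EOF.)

No

FIRST(num :=) = { num } and FIRST(:=) = { := }.
The FIRST sets are disjoint and neither alternative is nullable — no conflict.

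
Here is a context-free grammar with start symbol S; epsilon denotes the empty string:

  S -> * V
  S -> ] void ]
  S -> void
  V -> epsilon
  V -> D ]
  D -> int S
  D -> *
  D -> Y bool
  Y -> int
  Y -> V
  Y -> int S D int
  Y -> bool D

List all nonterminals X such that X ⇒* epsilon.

{ V, Y }

Directly nullable (have an epsilon-production): V.
Y -> V with every symbol nullable, so Y is nullable.
No other nonterminal has a production whose RHS symbols are all nullable.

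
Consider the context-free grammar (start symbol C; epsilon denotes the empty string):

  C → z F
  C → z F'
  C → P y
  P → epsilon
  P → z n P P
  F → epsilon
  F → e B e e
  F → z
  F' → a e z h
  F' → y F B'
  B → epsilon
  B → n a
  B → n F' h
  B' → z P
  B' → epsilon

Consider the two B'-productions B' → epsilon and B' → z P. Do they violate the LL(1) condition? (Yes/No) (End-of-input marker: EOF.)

No

FIRST(epsilon) = { epsilon } and FIRST(z P) = { z }.
The first is nullable but FOLLOW(B') = { EOF, h } is disjoint from FIRST of the second.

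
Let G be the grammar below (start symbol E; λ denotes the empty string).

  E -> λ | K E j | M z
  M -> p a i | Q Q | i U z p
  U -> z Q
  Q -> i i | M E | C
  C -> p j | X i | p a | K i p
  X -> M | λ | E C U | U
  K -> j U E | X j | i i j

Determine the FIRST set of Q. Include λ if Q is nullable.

{ i, j, p, z }

Q -> i i contributes {i}.
From Q -> M E: add FIRST(M) = { i, j, p, z }.
From Q -> C: add FIRST(C) = { i, j, p, z }.
Union: FIRST(Q) = { i, j, p, z }.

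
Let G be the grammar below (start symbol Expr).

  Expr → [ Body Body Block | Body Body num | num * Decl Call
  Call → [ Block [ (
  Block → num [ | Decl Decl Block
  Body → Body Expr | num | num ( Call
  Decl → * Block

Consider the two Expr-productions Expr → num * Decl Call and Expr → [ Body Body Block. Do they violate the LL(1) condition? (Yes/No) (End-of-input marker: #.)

FIRST(num * Decl Call) = { num } and FIRST([ Body Body Block) = { [ }.
The FIRST sets are disjoint and neither alternative is nullable — no conflict.

No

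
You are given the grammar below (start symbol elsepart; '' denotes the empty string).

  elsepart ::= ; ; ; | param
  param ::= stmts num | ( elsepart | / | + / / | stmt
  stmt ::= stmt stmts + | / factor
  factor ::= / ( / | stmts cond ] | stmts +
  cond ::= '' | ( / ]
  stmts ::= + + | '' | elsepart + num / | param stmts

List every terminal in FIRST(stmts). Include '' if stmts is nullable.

{ (, +, /, ;, num, '' }

stmts ::= + + contributes {+}.
stmts ::= '' contributes ''.
From stmts ::= elsepart + num /: add FIRST(elsepart) = { (, +, /, ;, num }.
From stmts ::= param stmts: add FIRST(param) = { (, +, /, ;, num }.
Union: FIRST(stmts) = { (, +, /, ;, num, '' }.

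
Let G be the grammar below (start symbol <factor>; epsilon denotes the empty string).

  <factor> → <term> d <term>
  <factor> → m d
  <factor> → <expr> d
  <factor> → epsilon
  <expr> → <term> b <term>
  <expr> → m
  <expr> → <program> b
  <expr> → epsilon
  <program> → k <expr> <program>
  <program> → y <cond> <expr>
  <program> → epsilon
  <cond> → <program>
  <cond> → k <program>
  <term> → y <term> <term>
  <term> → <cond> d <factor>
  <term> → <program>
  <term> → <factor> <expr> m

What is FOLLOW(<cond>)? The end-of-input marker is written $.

In <program> → y <cond> <expr>: add FIRST(<expr>)\{epsilon} = { b, d, k, m, y }.
  Since <expr> is nullable, also add FOLLOW(<program>) = { $, b, d, k, m, y }.
In <term> → <cond> d <factor>: add FIRST(d <factor>) = { d }.
Union: FOLLOW(<cond>) = { $, b, d, k, m, y }.

{ $, b, d, k, m, y }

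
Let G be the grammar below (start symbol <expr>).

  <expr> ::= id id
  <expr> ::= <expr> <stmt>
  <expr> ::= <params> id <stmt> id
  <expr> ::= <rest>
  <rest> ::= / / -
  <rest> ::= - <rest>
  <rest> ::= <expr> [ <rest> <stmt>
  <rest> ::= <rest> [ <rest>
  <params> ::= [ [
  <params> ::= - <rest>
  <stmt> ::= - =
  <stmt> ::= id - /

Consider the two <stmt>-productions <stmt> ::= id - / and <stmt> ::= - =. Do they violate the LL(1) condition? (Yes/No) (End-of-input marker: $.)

No

FIRST(id - /) = { id } and FIRST(- =) = { - }.
The FIRST sets are disjoint and neither alternative is nullable — no conflict.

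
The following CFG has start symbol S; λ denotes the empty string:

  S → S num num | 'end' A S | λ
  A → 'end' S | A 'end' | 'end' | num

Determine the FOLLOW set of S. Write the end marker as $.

S is the start symbol, so $ ∈ FOLLOW(S).
In S → S num num: add FIRST(num num) = { num }.
In S → 'end' A S: S is at the end, add FOLLOW(S) = { $, 'end', num }.
In A → 'end' S: S is at the end, add FOLLOW(A) = { $, 'end', num }.
Union: FOLLOW(S) = { $, 'end', num }.

{ $, 'end', num }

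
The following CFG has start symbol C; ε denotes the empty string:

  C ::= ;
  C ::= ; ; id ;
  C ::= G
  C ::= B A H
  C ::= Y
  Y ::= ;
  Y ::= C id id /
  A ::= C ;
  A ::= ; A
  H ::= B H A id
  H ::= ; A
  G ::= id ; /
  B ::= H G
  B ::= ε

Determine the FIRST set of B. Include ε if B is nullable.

{ ;, ε }

From B ::= H G: add FIRST(H) = { ; }.
B ::= ε contributes ε.
Union: FIRST(B) = { ;, ε }.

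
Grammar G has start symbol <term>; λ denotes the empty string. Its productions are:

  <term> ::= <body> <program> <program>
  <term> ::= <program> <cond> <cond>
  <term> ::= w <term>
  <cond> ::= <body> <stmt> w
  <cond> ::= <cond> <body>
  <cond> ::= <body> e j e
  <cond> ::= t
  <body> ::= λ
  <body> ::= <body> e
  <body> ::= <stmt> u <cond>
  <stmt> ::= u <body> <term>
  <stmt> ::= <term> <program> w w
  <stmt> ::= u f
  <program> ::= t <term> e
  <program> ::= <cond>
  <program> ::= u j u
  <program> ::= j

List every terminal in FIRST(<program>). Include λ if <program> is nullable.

{ e, j, t, u, w }

<program> ::= t <term> e contributes {t}.
From <program> ::= <cond>: add FIRST(<cond>) = { e, j, t, u, w }.
<program> ::= u j u contributes {u}.
<program> ::= j contributes {j}.
Union: FIRST(<program>) = { e, j, t, u, w }.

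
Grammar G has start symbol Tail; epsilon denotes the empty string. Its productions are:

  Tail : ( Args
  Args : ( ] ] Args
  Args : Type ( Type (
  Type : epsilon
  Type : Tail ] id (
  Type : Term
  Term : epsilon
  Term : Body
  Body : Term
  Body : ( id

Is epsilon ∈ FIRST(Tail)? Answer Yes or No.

Nullable nonterminals: Body, Term, Type.
No production of Tail has an RHS whose symbols are all nullable, so Tail is not nullable.

No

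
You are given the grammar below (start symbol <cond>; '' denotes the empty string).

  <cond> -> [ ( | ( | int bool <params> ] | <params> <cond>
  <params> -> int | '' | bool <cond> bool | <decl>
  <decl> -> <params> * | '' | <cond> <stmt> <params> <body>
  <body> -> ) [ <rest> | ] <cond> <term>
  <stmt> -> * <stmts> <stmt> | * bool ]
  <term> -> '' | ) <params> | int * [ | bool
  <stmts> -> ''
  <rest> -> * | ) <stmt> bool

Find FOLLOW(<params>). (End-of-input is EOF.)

{ (, ), *, [, ], bool, int }

In <cond> -> int bool <params> ]: add FIRST(]) = { ] }.
In <cond> -> <params> <cond>: add FIRST(<cond>) = { (, *, [, bool, int }.
In <decl> -> <params> *: add FIRST(*) = { * }.
In <decl> -> <cond> <stmt> <params> <body>: add FIRST(<body>) = { ), ] }.
In <term> -> ) <params>: <params> is at the end, add FOLLOW(<term>) = { (, ), *, [, ], bool, int }.
Union: FOLLOW(<params>) = { (, ), *, [, ], bool, int }.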